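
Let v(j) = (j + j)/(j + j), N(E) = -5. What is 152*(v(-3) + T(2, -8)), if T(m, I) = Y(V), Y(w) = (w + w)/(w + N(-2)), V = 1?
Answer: 76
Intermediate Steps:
Y(w) = 2*w/(-5 + w) (Y(w) = (w + w)/(w - 5) = (2*w)/(-5 + w) = 2*w/(-5 + w))
T(m, I) = -½ (T(m, I) = 2*1/(-5 + 1) = 2*1/(-4) = 2*1*(-¼) = -½)
v(j) = 1 (v(j) = (2*j)/((2*j)) = (2*j)*(1/(2*j)) = 1)
152*(v(-3) + T(2, -8)) = 152*(1 - ½) = 152*(½) = 76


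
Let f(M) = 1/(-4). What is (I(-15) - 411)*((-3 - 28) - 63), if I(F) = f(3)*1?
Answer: 77315/2 ≈ 38658.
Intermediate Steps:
f(M) = -¼
I(F) = -¼ (I(F) = -¼*1 = -¼)
(I(-15) - 411)*((-3 - 28) - 63) = (-¼ - 411)*((-3 - 28) - 63) = -1645*(-31 - 63)/4 = -1645/4*(-94) = 77315/2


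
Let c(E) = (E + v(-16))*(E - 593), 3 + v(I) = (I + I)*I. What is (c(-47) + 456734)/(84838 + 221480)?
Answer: 80527/153159 ≈ 0.52577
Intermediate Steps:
v(I) = -3 + 2*I² (v(I) = -3 + (I + I)*I = -3 + (2*I)*I = -3 + 2*I²)
c(E) = (-593 + E)*(509 + E) (c(E) = (E + (-3 + 2*(-16)²))*(E - 593) = (E + (-3 + 2*256))*(-593 + E) = (E + (-3 + 512))*(-593 + E) = (E + 509)*(-593 + E) = (509 + E)*(-593 + E) = (-593 + E)*(509 + E))
(c(-47) + 456734)/(84838 + 221480) = ((-301837 + (-47)² - 84*(-47)) + 456734)/(84838 + 221480) = ((-301837 + 2209 + 3948) + 456734)/306318 = (-295680 + 456734)*(1/306318) = 161054*(1/306318) = 80527/153159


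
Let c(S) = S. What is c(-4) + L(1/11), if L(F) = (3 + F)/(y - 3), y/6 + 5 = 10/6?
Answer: -1046/253 ≈ -4.1344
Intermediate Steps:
y = -20 (y = -30 + 6*(10/6) = -30 + 6*(10*(⅙)) = -30 + 6*(5/3) = -30 + 10 = -20)
L(F) = -3/23 - F/23 (L(F) = (3 + F)/(-20 - 3) = (3 + F)/(-23) = (3 + F)*(-1/23) = -3/23 - F/23)
c(-4) + L(1/11) = -4 + (-3/23 - 1/(23*11)) = -4 + (-3/23 - 1/23*1/11) = -4 + (-3/23 - 1/253) = -4 - 34/253 = -1046/253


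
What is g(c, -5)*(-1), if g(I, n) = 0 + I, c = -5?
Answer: 5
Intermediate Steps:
g(I, n) = I
g(c, -5)*(-1) = -5*(-1) = 5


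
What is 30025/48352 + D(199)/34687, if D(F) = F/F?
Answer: 1041525527/1677185824 ≈ 0.62100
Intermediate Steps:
D(F) = 1
30025/48352 + D(199)/34687 = 30025/48352 + 1/34687 = 1041525527/1677185824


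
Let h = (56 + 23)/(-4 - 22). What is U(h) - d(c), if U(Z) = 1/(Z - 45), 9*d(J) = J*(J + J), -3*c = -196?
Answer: -95965274/101169 ≈ -948.56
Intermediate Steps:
h = -79/26 (h = 79/(-26) = 79*(-1/26) = -79/26 ≈ -3.0385)
c = 196/3 (c = -⅓*(-196) = 196/3 ≈ 65.333)
d(J) = 2*J²/9 (d(J) = (J*(J + J))/9 = (J*(2*J))/9 = (2*J²)/9 = 2*J²/9)
U(Z) = 1/(-45 + Z)
U(h) - d(c) = 1/(-45 - 79/26) - 2*(196/3)²/9 = 1/(-1249/26) - 2*38416/(9*9) = -26/1249 - 1*76832/81 = -26/1249 - 76832/81 = -95965274/101169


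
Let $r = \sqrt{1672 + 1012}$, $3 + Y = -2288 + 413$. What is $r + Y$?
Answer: $-1878 + 2 \sqrt{671} \approx -1826.2$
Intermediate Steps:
$Y = -1878$ ($Y = -3 + \left(-2288 + 413\right) = -3 - 1875 = -1878$)
$r = 2 \sqrt{671}$ ($r = \sqrt{2684} = 2 \sqrt{671} \approx 51.807$)
$r + Y = 2 \sqrt{671} - 1878 = -1878 + 2 \sqrt{671}$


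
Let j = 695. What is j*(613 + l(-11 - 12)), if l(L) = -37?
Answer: 400320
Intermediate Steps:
j*(613 + l(-11 - 12)) = 695*(613 - 37) = 695*576 = 400320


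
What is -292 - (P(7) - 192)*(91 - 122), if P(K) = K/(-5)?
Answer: -31437/5 ≈ -6287.4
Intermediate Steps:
P(K) = -K/5 (P(K) = K*(-1/5) = -K/5)
-292 - (P(7) - 192)*(91 - 122) = -292 - (-1/5*7 - 192)*(91 - 122) = -292 - (-7/5 - 192)*(-31) = -292 - (-967)*(-31)/5 = -292 - 1*29977/5 = -292 - 29977/5 = -31437/5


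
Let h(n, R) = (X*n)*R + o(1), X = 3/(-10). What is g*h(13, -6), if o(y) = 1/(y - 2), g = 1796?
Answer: 201152/5 ≈ 40230.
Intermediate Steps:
o(y) = 1/(-2 + y)
X = -3/10 (X = 3*(-⅒) = -3/10 ≈ -0.30000)
h(n, R) = -1 - 3*R*n/10 (h(n, R) = (-3*n/10)*R + 1/(-2 + 1) = -3*R*n/10 + 1/(-1) = -3*R*n/10 - 1 = -1 - 3*R*n/10)
g*h(13, -6) = 1796*(-1 - 3/10*(-6)*13) = 1796*(-1 + 117/5) = 1796*(112/5) = 201152/5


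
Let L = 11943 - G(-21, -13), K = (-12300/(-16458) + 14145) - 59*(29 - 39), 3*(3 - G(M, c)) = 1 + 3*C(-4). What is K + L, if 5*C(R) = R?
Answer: 1097554424/41145 ≈ 26675.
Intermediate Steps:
C(R) = R/5
G(M, c) = 52/15 (G(M, c) = 3 - (1 + 3*((1/5)*(-4)))/3 = 3 - (1 + 3*(-4/5))/3 = 3 - (1 - 12/5)/3 = 3 - 1/3*(-7/5) = 3 + 7/15 = 52/15)
K = 40420155/2743 (K = (-12300*(-1/16458) + 14145) - 59*(-10) = (2050/2743 + 14145) + 590 = 38801785/2743 + 590 = 40420155/2743 ≈ 14736.)
L = 179093/15 (L = 11943 - 1*52/15 = 11943 - 52/15 = 179093/15 ≈ 11940.)
K + L = 40420155/2743 + 179093/15 = 1097554424/41145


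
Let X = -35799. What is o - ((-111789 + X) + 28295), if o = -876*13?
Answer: 107905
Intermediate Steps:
o = -11388
o - ((-111789 + X) + 28295) = -11388 - ((-111789 - 35799) + 28295) = -11388 - (-147588 + 28295) = -11388 - 1*(-119293) = -11388 + 119293 = 107905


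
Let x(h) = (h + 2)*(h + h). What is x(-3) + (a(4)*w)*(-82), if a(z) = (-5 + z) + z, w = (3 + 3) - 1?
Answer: -1224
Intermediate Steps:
x(h) = 2*h*(2 + h) (x(h) = (2 + h)*(2*h) = 2*h*(2 + h))
w = 5 (w = 6 - 1 = 5)
a(z) = -5 + 2*z
x(-3) + (a(4)*w)*(-82) = 2*(-3)*(2 - 3) + ((-5 + 2*4)*5)*(-82) = 2*(-3)*(-1) + ((-5 + 8)*5)*(-82) = 6 + (3*5)*(-82) = 6 + 15*(-82) = 6 - 1230 = -1224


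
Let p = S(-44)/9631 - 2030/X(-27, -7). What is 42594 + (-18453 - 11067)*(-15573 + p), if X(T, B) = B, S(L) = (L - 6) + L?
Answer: 4345478712654/9631 ≈ 4.5120e+8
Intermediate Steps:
S(L) = -6 + 2*L (S(L) = (-6 + L) + L = -6 + 2*L)
p = 2792896/9631 (p = (-6 + 2*(-44))/9631 - 2030/(-7) = (-6 - 88)*(1/9631) - 2030*(-1/7) = -94*1/9631 + 290 = -94/9631 + 290 = 2792896/9631 ≈ 289.99)
42594 + (-18453 - 11067)*(-15573 + p) = 42594 + (-18453 - 11067)*(-15573 + 2792896/9631) = 42594 - 29520*(-147190667/9631) = 42594 + 4345068489840/9631 = 4345478712654/9631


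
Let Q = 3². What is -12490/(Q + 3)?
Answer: -6245/6 ≈ -1040.8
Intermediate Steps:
Q = 9
-12490/(Q + 3) = -12490/(9 + 3) = -12490/12 = -12490*1/12 = -6245/6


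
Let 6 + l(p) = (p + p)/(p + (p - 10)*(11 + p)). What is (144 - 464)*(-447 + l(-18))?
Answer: 12907200/89 ≈ 1.4502e+5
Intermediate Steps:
l(p) = -6 + 2*p/(p + (-10 + p)*(11 + p)) (l(p) = -6 + (p + p)/(p + (p - 10)*(11 + p)) = -6 + (2*p)/(p + (-10 + p)*(11 + p)) = -6 + 2*p/(p + (-10 + p)*(11 + p)))
(144 - 464)*(-447 + l(-18)) = (144 - 464)*(-447 + 2*(330 - 5*(-18) - 3*(-18)²)/(-110 + (-18)² + 2*(-18))) = -320*(-447 + 2*(330 + 90 - 3*324)/(-110 + 324 - 36)) = -320*(-447 + 2*(330 + 90 - 972)/178) = -320*(-447 + 2*(1/178)*(-552)) = -320*(-447 - 552/89) = -320*(-40335/89) = 12907200/89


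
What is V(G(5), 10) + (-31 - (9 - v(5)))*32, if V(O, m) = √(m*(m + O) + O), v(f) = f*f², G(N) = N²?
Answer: 2720 + 5*√15 ≈ 2739.4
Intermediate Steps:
v(f) = f³
V(O, m) = √(O + m*(O + m)) (V(O, m) = √(m*(O + m) + O) = √(O + m*(O + m)))
V(G(5), 10) + (-31 - (9 - v(5)))*32 = √(5² + 10² + 5²*10) + (-31 - (9 - 1*5³))*32 = √(25 + 100 + 25*10) + (-31 - (9 - 1*125))*32 = √(25 + 100 + 250) + (-31 - (9 - 125))*32 = √375 + (-31 - 1*(-116))*32 = 5*√15 + (-31 + 116)*32 = 5*√15 + 85*32 = 5*√15 + 2720 = 2720 + 5*√15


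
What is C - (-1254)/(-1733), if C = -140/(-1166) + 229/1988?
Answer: -980859105/2008553932 ≈ -0.48834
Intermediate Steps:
C = 272667/1159004 (C = -140*(-1/1166) + 229*(1/1988) = 70/583 + 229/1988 = 272667/1159004 ≈ 0.23526)
C - (-1254)/(-1733) = 272667/1159004 - (-1254)/(-1733) = 272667/1159004 - (-1254)*(-1)/1733 = 272667/1159004 - 1*1254/1733 = 272667/1159004 - 1254/1733 = -980859105/2008553932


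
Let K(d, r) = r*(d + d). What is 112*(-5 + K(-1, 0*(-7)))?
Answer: -560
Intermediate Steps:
K(d, r) = 2*d*r (K(d, r) = r*(2*d) = 2*d*r)
112*(-5 + K(-1, 0*(-7))) = 112*(-5 + 2*(-1)*(0*(-7))) = 112*(-5 + 2*(-1)*0) = 112*(-5 + 0) = 112*(-5) = -560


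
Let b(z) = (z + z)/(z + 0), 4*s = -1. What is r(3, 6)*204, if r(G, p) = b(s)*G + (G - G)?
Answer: 1224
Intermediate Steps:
s = -1/4 (s = (1/4)*(-1) = -1/4 ≈ -0.25000)
b(z) = 2 (b(z) = (2*z)/z = 2)
r(G, p) = 2*G (r(G, p) = 2*G + (G - G) = 2*G + 0 = 2*G)
r(3, 6)*204 = (2*3)*204 = 6*204 = 1224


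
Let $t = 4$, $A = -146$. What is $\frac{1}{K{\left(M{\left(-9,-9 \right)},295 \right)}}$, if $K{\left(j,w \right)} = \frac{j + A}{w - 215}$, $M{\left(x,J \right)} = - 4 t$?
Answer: $- \frac{40}{81} \approx -0.49383$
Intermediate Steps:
$M{\left(x,J \right)} = -16$ ($M{\left(x,J \right)} = \left(-4\right) 4 = -16$)
$K{\left(j,w \right)} = \frac{-146 + j}{-215 + w}$ ($K{\left(j,w \right)} = \frac{j - 146}{w - 215} = \frac{-146 + j}{-215 + w}$)
$\frac{1}{K{\left(M{\left(-9,-9 \right)},295 \right)}} = \frac{1}{\frac{1}{-215 + 295} \left(-146 - 16\right)} = \frac{1}{\frac{1}{80} \left(-162\right)} = \frac{1}{- \frac{81}{40}} = - \frac{40}{81}$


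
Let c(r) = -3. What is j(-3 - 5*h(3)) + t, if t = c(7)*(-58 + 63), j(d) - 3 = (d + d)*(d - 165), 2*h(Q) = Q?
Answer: 7347/2 ≈ 3673.5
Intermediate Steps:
h(Q) = Q/2
j(d) = 3 + 2*d*(-165 + d) (j(d) = 3 + (d + d)*(d - 165) = 3 + (2*d)*(-165 + d) = 3 + 2*d*(-165 + d))
t = -15 (t = -3*(-58 + 63) = -3*5 = -15)
j(-3 - 5*h(3)) + t = (3 - 330*(-3 - 5*3/2) + 2*(-3 - 5*3/2)**2) - 15 = (3 - 330*(-3 - 15/2) + 2*(-3 - 15/2)**2) - 15 = (3 - 330*(-21/2) + 2*(-21/2)**2) - 15 = (3 + 3465 + 2*(441/4)) - 15 = (3 + 3465 + 441/2) - 15 = 7377/2 - 15 = 7347/2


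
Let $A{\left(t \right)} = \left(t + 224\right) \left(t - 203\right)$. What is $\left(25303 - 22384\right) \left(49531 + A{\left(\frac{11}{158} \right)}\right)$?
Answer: $\frac{295885879905}{24964} \approx 1.1852 \cdot 10^{7}$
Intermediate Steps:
$A{\left(t \right)} = \left(-203 + t\right) \left(224 + t\right)$ ($A{\left(t \right)} = \left(224 + t\right) \left(-203 + t\right) = \left(-203 + t\right) \left(224 + t\right)$)
$\left(25303 - 22384\right) \left(49531 + A{\left(\frac{11}{158} \right)}\right) = \left(25303 - 22384\right) \left(49531 + \left(-45472 + \left(\frac{11}{158}\right)^{2} + 21 \cdot \frac{11}{158}\right)\right) = 2919 \left(49531 + \left(-45472 + \left(11 \cdot \frac{1}{158}\right)^{2} + 21 \cdot 11 \cdot \frac{1}{158}\right)\right) = 2919 \left(49531 + \left(-45472 + \left(\frac{11}{158}\right)^{2} + 21 \cdot \frac{11}{158}\right)\right) = 2919 \left(49531 + \left(-45472 + \frac{121}{24964} + \frac{231}{158}\right)\right) = 2919 \left(49531 - \frac{1135126389}{24964}\right) = 2919 \cdot \frac{101365495}{24964} = \frac{295885879905}{24964}$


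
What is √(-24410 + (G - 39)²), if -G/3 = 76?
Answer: √46879 ≈ 216.52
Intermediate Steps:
G = -228 (G = -3*76 = -228)
√(-24410 + (G - 39)²) = √(-24410 + (-228 - 39)²) = √(-24410 + (-267)²) = √(-24410 + 71289) = √46879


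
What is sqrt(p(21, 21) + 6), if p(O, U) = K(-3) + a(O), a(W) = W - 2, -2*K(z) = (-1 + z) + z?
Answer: sqrt(114)/2 ≈ 5.3385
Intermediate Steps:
K(z) = 1/2 - z (K(z) = -((-1 + z) + z)/2 = -(-1 + 2*z)/2 = 1/2 - z)
a(W) = -2 + W
p(O, U) = 3/2 + O (p(O, U) = (1/2 - 1*(-3)) + (-2 + O) = (1/2 + 3) + (-2 + O) = 7/2 + (-2 + O) = 3/2 + O)
sqrt(p(21, 21) + 6) = sqrt((3/2 + 21) + 6) = sqrt(45/2 + 6) = sqrt(57/2) = sqrt(114)/2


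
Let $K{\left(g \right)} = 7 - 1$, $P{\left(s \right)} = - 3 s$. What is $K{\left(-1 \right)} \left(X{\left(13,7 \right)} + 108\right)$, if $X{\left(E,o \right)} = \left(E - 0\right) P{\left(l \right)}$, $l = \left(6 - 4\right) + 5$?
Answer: $-990$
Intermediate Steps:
$l = 7$ ($l = 2 + 5 = 7$)
$K{\left(g \right)} = 6$ ($K{\left(g \right)} = 7 - 1 = 6$)
$X{\left(E,o \right)} = - 21 E$ ($X{\left(E,o \right)} = \left(E - 0\right) \left(\left(-3\right) 7\right) = \left(E + 0\right) \left(-21\right) = E \left(-21\right) = - 21 E$)
$K{\left(-1 \right)} \left(X{\left(13,7 \right)} + 108\right) = 6 \left(\left(-21\right) 13 + 108\right) = 6 \left(-273 + 108\right) = 6 \left(-165\right) = -990$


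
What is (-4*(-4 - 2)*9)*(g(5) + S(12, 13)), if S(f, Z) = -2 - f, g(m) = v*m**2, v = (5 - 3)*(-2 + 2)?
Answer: -3024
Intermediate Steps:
v = 0 (v = 2*0 = 0)
g(m) = 0 (g(m) = 0*m**2 = 0)
(-4*(-4 - 2)*9)*(g(5) + S(12, 13)) = (-4*(-4 - 2)*9)*(0 + (-2 - 1*12)) = (-4*(-6)*9)*(0 + (-2 - 12)) = (24*9)*(0 - 14) = 216*(-14) = -3024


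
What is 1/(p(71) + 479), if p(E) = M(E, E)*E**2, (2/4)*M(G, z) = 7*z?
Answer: 1/5011233 ≈ 1.9955e-7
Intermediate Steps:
M(G, z) = 14*z (M(G, z) = 2*(7*z) = 14*z)
p(E) = 14*E**3 (p(E) = (14*E)*E**2 = 14*E**3)
1/(p(71) + 479) = 1/(14*71**3 + 479) = 1/(14*357911 + 479) = 1/(5010754 + 479) = 1/5011233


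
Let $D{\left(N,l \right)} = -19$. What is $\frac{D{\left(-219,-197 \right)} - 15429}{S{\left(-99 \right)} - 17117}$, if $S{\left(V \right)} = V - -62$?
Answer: $\frac{7724}{8577} \approx 0.90055$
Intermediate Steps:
$S{\left(V \right)} = 62 + V$ ($S{\left(V \right)} = V + 62 = 62 + V$)
$\frac{D{\left(-219,-197 \right)} - 15429}{S{\left(-99 \right)} - 17117} = \frac{-19 - 15429}{\left(62 - 99\right) - 17117} = \frac{-19 - 15429}{-37 - 17117} = - \frac{15448}{-17154} = \left(-15448\right) \left(- \frac{1}{17154}\right) = \frac{7724}{8577}$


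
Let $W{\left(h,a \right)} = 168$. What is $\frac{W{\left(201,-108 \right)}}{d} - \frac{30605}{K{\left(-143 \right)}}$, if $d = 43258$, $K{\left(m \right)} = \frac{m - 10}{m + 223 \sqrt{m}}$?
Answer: $- \frac{94659630083}{3309237} + \frac{6824915 i \sqrt{143}}{153} \approx -28605.0 + 5.3343 \cdot 10^{5} i$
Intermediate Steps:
$K{\left(m \right)} = \frac{-10 + m}{m + 223 \sqrt{m}}$
$\frac{W{\left(201,-108 \right)}}{d} - \frac{30605}{K{\left(-143 \right)}} = \frac{168}{43258} - \frac{30605}{\frac{1}{-143 + 223 \sqrt{-143}} \left(-10 - 143\right)} = 168 \cdot \frac{1}{43258} - \frac{30605}{\frac{1}{-143 + 223 i \sqrt{143}} \left(-153\right)} = \frac{84}{21629} - \frac{30605}{\frac{1}{-143 + 223 i \sqrt{143}} \left(-153\right)} = \frac{84}{21629} - \frac{30605}{\left(-153\right) \frac{1}{-143 + 223 i \sqrt{143}}} = \frac{84}{21629} - 30605 \left(\frac{143}{153} - \frac{223 i \sqrt{143}}{153}\right) = \frac{84}{21629} - \left(\frac{4376515}{153} - \frac{6824915 i \sqrt{143}}{153}\right) = - \frac{94659630083}{3309237} + \frac{6824915 i \sqrt{143}}{153}$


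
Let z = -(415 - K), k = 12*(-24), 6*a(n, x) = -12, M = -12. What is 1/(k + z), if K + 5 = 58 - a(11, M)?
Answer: -1/648 ≈ -0.0015432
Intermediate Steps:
a(n, x) = -2 (a(n, x) = (⅙)*(-12) = -2)
K = 55 (K = -5 + (58 - 1*(-2)) = -5 + (58 + 2) = -5 + 60 = 55)
k = -288
z = -360 (z = -(415 - 1*55) = -(415 - 55) = -1*360 = -360)
1/(k + z) = 1/(-288 - 360) = 1/(-648) = -1/648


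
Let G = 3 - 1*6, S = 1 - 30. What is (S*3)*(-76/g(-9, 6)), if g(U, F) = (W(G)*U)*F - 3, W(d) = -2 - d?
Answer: -116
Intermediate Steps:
S = -29
G = -3 (G = 3 - 6 = -3)
g(U, F) = -3 + F*U (g(U, F) = ((-2 - 1*(-3))*U)*F - 3 = ((-2 + 3)*U)*F - 3 = (1*U)*F - 3 = U*F - 3 = F*U - 3 = -3 + F*U)
(S*3)*(-76/g(-9, 6)) = (-29*3)*(-76/(-3 + 6*(-9))) = -(-6612)/(-3 - 54) = -(-6612)/(-57) = -(-6612)*(-1)/57 = -87*4/3 = -116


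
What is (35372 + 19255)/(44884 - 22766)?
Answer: 54627/22118 ≈ 2.4698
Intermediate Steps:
(35372 + 19255)/(44884 - 22766) = 54627/22118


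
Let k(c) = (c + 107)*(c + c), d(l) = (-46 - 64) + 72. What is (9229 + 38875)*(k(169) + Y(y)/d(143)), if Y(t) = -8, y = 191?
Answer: 85263185504/19 ≈ 4.4875e+9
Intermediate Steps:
d(l) = -38 (d(l) = -110 + 72 = -38)
k(c) = 2*c*(107 + c) (k(c) = (107 + c)*(2*c) = 2*c*(107 + c))
(9229 + 38875)*(k(169) + Y(y)/d(143)) = (9229 + 38875)*(2*169*(107 + 169) - 8/(-38)) = 48104*(2*169*276 - 8*(-1/38)) = 48104*(93288 + 4/19) = 48104*(1772476/19) = 85263185504/19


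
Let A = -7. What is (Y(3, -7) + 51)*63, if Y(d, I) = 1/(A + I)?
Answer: 6417/2 ≈ 3208.5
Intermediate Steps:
Y(d, I) = 1/(-7 + I)
(Y(3, -7) + 51)*63 = (1/(-7 - 7) + 51)*63 = (1/(-14) + 51)*63 = (-1/14 + 51)*63 = (713/14)*63 = 6417/2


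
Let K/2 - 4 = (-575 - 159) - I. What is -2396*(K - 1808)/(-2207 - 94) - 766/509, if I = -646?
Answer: -185509310/90093 ≈ -2059.1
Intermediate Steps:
K = -168 (K = 8 + 2*((-575 - 159) - 1*(-646)) = 8 + 2*(-734 + 646) = 8 + 2*(-88) = 8 - 176 = -168)
-2396*(K - 1808)/(-2207 - 94) - 766/509 = -2396*(-168 - 1808)/(-2207 - 94) - 766/509 = -2396/((-2301/(-1976))) - 766*1/509 = -2396/((-2301*(-1/1976))) - 766/509 = -2396/177/152 - 766/509 = -2396*152/177 - 766/509 = -364192/177 - 766/509 = -185509310/90093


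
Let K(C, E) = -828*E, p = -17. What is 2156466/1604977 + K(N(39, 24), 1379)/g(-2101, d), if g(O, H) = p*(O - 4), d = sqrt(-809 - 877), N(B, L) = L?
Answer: -1755412862514/57434101945 ≈ -30.564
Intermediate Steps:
d = I*sqrt(1686) (d = sqrt(-1686) = I*sqrt(1686) ≈ 41.061*I)
g(O, H) = 68 - 17*O (g(O, H) = -17*(O - 4) = -17*(-4 + O) = 68 - 17*O)
2156466/1604977 + K(N(39, 24), 1379)/g(-2101, d) = 2156466/1604977 + (-828*1379)/(68 - 17*(-2101)) = 2156466*(1/1604977) - 1141812/(68 + 35717) = 2156466/1604977 - 1141812/35785 = -1755412862514/57434101945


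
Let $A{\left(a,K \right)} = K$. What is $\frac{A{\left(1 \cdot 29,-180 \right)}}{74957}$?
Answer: $- \frac{180}{74957} \approx -0.0024014$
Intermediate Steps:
$\frac{A{\left(1 \cdot 29,-180 \right)}}{74957} = - \frac{180}{74957}$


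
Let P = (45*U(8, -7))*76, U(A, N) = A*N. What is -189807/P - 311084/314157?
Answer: 1866297/2228420320 ≈ 0.00083750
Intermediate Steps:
P = -191520 (P = (45*(8*(-7)))*76 = (45*(-56))*76 = -2520*76 = -191520)
-189807/P - 311084/314157 = -189807/(-191520) - 311084/314157 = -189807*(-1/191520) - 311084*1/314157 = 63269/63840 - 311084/314157 = 1866297/2228420320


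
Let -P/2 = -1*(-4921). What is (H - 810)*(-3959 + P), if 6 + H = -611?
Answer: 19694027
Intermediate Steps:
H = -617 (H = -6 - 611 = -617)
P = -9842 (P = -(-2)*(-4921) = -2*4921 = -9842)
(H - 810)*(-3959 + P) = (-617 - 810)*(-3959 - 9842) = -1427*(-13801) = 19694027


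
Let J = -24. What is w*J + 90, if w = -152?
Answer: 3738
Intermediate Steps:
w*J + 90 = -152*(-24) + 90 = 3648 + 90 = 3738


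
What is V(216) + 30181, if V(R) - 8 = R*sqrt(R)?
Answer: 30189 + 1296*sqrt(6) ≈ 33364.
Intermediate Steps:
V(R) = 8 + R**(3/2) (V(R) = 8 + R*sqrt(R) = 8 + R**(3/2))
V(216) + 30181 = (8 + 216**(3/2)) + 30181 = (8 + 1296*sqrt(6)) + 30181 = 30189 + 1296*sqrt(6)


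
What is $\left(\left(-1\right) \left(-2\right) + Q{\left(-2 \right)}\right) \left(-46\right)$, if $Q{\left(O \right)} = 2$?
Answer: $-184$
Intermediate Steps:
$\left(\left(-1\right) \left(-2\right) + Q{\left(-2 \right)}\right) \left(-46\right) = \left(\left(-1\right) \left(-2\right) + 2\right) \left(-46\right) = \left(2 + 2\right) \left(-46\right) = 4 \left(-46\right) = -184$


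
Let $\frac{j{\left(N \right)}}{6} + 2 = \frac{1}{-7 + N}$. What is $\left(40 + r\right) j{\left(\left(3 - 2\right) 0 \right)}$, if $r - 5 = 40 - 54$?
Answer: $- \frac{2790}{7} \approx -398.57$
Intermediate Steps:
$r = -9$ ($r = 5 + \left(40 - 54\right) = 5 - 14 = -9$)
$j{\left(N \right)} = -12 + \frac{6}{-7 + N}$
$\left(40 + r\right) j{\left(\left(3 - 2\right) 0 \right)} = \left(40 - 9\right) \frac{6 \left(15 - 2 \left(3 - 2\right) 0\right)}{-7 + \left(3 - 2\right) 0} = 31 \frac{6 \left(15 - 2 \cdot 1 \cdot 0\right)}{-7 + 1 \cdot 0} = 31 \frac{6 \left(15 - 0\right)}{-7 + 0} = 31 \frac{6 \left(15 + 0\right)}{-7} = 31 \cdot 6 \left(- \frac{1}{7}\right) 15 = 31 \left(- \frac{90}{7}\right) = - \frac{2790}{7}$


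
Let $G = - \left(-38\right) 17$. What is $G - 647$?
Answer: $-1$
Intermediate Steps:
$G = 646$ ($G = \left(-1\right) \left(-646\right) = 646$)
$G - 647 = 646 - 647 = -1$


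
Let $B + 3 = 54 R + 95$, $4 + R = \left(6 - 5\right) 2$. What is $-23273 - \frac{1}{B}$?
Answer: $- \frac{372367}{16} \approx -23273.0$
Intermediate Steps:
$R = -2$ ($R = -4 + \left(6 - 5\right) 2 = -4 + 1 \cdot 2 = -4 + 2 = -2$)
$B = -16$ ($B = -3 + \left(54 \left(-2\right) + 95\right) = -3 + \left(-108 + 95\right) = -3 - 13 = -16$)
$-23273 - \frac{1}{B} = -23273 - \frac{1}{-16} = -23273 - - \frac{1}{16} = -23273 + \frac{1}{16} = - \frac{372367}{16}$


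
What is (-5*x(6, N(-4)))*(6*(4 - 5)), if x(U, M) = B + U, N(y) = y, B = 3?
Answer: 270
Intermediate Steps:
x(U, M) = 3 + U
(-5*x(6, N(-4)))*(6*(4 - 5)) = (-5*(3 + 6))*(6*(4 - 5)) = (-5*9)*(6*(-1)) = -45*(-6) = 270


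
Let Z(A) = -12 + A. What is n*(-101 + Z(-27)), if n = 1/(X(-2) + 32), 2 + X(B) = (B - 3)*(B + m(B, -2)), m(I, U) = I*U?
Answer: -7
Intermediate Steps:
X(B) = -2 - B*(-3 + B) (X(B) = -2 + (B - 3)*(B + B*(-2)) = -2 + (-3 + B)*(B - 2*B) = -2 + (-3 + B)*(-B) = -2 - B*(-3 + B))
n = 1/20 (n = 1/((-2 - 1*(-2)² + 3*(-2)) + 32) = 1/((-2 - 1*4 - 6) + 32) = 1/((-2 - 4 - 6) + 32) = 1/(-12 + 32) = 1/20 ≈ 0.050000)
n*(-101 + Z(-27)) = (-101 + (-12 - 27))/20 = (-101 - 39)/20 = (1/20)*(-140) = -7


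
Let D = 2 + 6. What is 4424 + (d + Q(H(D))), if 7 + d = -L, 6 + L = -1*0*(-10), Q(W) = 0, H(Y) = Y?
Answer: 4423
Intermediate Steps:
D = 8
L = -6 (L = -6 - 1*0*(-10) = -6 + 0*(-10) = -6 + 0 = -6)
d = -1 (d = -7 - 1*(-6) = -7 + 6 = -1)
4424 + (d + Q(H(D))) = 4424 + (-1 + 0) = 4424 - 1 = 4423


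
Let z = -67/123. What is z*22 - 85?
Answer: -11929/123 ≈ -96.984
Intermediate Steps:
z = -67/123 (z = -67*1/123 = -67/123 ≈ -0.54472)
z*22 - 85 = -67/123*22 - 85 = -1474/123 - 85 = -11929/123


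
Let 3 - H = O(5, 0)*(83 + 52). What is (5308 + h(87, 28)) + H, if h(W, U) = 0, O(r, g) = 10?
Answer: 3961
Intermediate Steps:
H = -1347 (H = 3 - 10*(83 + 52) = 3 - 10*135 = 3 - 1*1350 = 3 - 1350 = -1347)
(5308 + h(87, 28)) + H = (5308 + 0) - 1347 = 5308 - 1347 = 3961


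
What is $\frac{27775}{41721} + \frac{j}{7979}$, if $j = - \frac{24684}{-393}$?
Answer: $\frac{29375071363}{43608833529} \approx 0.6736$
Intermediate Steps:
$j = \frac{8228}{131}$ ($j = \left(-24684\right) \left(- \frac{1}{393}\right) = \frac{8228}{131} \approx 62.809$)
$\frac{27775}{41721} + \frac{j}{7979} = \frac{27775}{41721} + \frac{8228}{131 \cdot 7979} = 27775 \cdot \frac{1}{41721} + \frac{8228}{131} \cdot \frac{1}{7979} = \frac{27775}{41721} + \frac{8228}{1045249} = \frac{29375071363}{43608833529}$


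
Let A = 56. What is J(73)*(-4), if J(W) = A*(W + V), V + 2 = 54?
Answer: -28000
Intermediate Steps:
V = 52 (V = -2 + 54 = 52)
J(W) = 2912 + 56*W (J(W) = 56*(W + 52) = 56*(52 + W) = 2912 + 56*W)
J(73)*(-4) = (2912 + 56*73)*(-4) = (2912 + 4088)*(-4) = 7000*(-4) = -28000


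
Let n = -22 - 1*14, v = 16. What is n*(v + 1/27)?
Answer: -1732/3 ≈ -577.33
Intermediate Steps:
n = -36 (n = -22 - 14 = -36)
n*(v + 1/27) = -36*(16 + 1/27) = -36*433/27 = -1732/3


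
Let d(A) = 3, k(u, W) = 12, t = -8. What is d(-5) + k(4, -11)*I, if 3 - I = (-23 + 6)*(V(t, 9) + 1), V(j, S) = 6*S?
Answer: 11259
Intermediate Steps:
I = 938 (I = 3 - (-23 + 6)*(6*9 + 1) = 3 - (-17)*(54 + 1) = 3 - (-17)*55 = 3 - 1*(-935) = 3 + 935 = 938)
d(-5) + k(4, -11)*I = 3 + 12*938 = 3 + 11256 = 11259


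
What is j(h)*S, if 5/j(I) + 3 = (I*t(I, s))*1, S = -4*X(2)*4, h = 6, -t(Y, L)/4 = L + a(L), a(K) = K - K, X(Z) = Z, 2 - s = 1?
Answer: 160/27 ≈ 5.9259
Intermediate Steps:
s = 1 (s = 2 - 1*1 = 2 - 1 = 1)
a(K) = 0
t(Y, L) = -4*L (t(Y, L) = -4*(L + 0) = -4*L)
S = -32 (S = -4*2*4 = -8*4 = -32)
j(I) = 5/(-3 - 4*I) (j(I) = 5/(-3 + (I*(-4*1))*1) = 5/(-3 + (I*(-4))*1) = 5/(-3 - 4*I*1) = 5/(-3 - 4*I))
j(h)*S = -5/(3 + 4*6)*(-32) = -5/(3 + 24)*(-32) = -5/27*(-32) = 160/27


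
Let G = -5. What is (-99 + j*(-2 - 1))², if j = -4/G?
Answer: 257049/25 ≈ 10282.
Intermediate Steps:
j = ⅘ (j = -4/(-5) = -4*(-⅕) = ⅘ ≈ 0.80000)
(-99 + j*(-2 - 1))² = (-99 + 4*(-2 - 1)/5)² = (-99 + (⅘)*(-3))² = (-99 - 12/5)² = (-507/5)² = 257049/25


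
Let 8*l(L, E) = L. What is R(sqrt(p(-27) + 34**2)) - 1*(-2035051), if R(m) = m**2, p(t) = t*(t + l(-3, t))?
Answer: 16295569/8 ≈ 2.0369e+6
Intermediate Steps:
l(L, E) = L/8
p(t) = t*(-3/8 + t) (p(t) = t*(t + (1/8)*(-3)) = t*(t - 3/8) = t*(-3/8 + t))
R(sqrt(p(-27) + 34**2)) - 1*(-2035051) = (sqrt((1/8)*(-27)*(-3 + 8*(-27)) + 34**2))**2 - 1*(-2035051) = (sqrt((1/8)*(-27)*(-3 - 216) + 1156))**2 + 2035051 = (sqrt((1/8)*(-27)*(-219) + 1156))**2 + 2035051 = (sqrt(5913/8 + 1156))**2 + 2035051 = (sqrt(15161/8))**2 + 2035051 = (sqrt(30322)/4)**2 + 2035051 = 15161/8 + 2035051 = 16295569/8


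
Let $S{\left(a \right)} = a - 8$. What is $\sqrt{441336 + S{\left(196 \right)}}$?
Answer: $2 \sqrt{110381} \approx 664.47$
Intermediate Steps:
$S{\left(a \right)} = -8 + a$
$\sqrt{441336 + S{\left(196 \right)}} = \sqrt{441336 + \left(-8 + 196\right)} = \sqrt{441336 + 188} = \sqrt{441524} = 2 \sqrt{110381}$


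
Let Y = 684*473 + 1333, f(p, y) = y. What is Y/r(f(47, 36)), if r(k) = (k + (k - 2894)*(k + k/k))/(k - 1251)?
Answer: 78942195/21142 ≈ 3733.9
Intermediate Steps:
r(k) = (k + (1 + k)*(-2894 + k))/(-1251 + k) (r(k) = (k + (-2894 + k)*(k + 1))/(-1251 + k) = (k + (-2894 + k)*(1 + k))/(-1251 + k) = (k + (1 + k)*(-2894 + k))/(-1251 + k))
Y = 324865 (Y = 323532 + 1333 = 324865)
Y/r(f(47, 36)) = 324865/(((-2894 + 36² - 2892*36)/(-1251 + 36))) = 324865/(((-2894 + 1296 - 104112)/(-1215))) = 324865/((-1/1215*(-105710))) = 324865/(21142/243) = 324865*(243/21142) = 78942195/21142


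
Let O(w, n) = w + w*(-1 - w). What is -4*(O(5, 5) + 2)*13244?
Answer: 1218448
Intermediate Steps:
-4*(O(5, 5) + 2)*13244 = -4*(-1*5² + 2)*13244 = -4*(-1*25 + 2)*13244 = -4*(-25 + 2)*13244 = -4*(-23)*13244 = 92*13244 = 1218448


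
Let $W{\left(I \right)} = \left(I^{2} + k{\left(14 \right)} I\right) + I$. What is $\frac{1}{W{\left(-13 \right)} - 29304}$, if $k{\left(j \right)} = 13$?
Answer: $- \frac{1}{29317} \approx -3.411 \cdot 10^{-5}$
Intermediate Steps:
$W{\left(I \right)} = I^{2} + 14 I$ ($W{\left(I \right)} = \left(I^{2} + 13 I\right) + I = I^{2} + 14 I$)
$\frac{1}{W{\left(-13 \right)} - 29304} = \frac{1}{- 13 \left(14 - 13\right) - 29304} = \frac{1}{\left(-13\right) 1 - 29304} = \frac{1}{-13 - 29304} = \frac{1}{-29317} = - \frac{1}{29317}$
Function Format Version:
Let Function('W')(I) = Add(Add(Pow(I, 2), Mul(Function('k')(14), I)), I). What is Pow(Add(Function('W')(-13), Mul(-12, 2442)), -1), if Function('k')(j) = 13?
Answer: Rational(-1, 29317) ≈ -3.4110e-5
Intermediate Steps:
Function('W')(I) = Add(Pow(I, 2), Mul(14, I)) (Function('W')(I) = Add(Add(Pow(I, 2), Mul(13, I)), I) = Add(Pow(I, 2), Mul(14, I)))
Pow(Add(Function('W')(-13), Mul(-12, 2442)), -1) = Pow(Add(Mul(-13, Add(14, -13)), Mul(-12, 2442)), -1) = Pow(Add(Mul(-13, 1), -29304), -1) = Pow(Add(-13, -29304), -1) = Pow(-29317, -1) = Rational(-1, 29317)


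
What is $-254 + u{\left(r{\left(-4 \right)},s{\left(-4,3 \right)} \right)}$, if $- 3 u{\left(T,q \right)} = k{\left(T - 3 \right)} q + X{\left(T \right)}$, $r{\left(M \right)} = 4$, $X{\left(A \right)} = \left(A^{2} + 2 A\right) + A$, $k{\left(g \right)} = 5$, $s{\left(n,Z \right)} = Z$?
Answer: $- \frac{805}{3} \approx -268.33$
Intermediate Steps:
$X{\left(A \right)} = A^{2} + 3 A$
$u{\left(T,q \right)} = - \frac{5 q}{3} - \frac{T \left(3 + T\right)}{3}$ ($u{\left(T,q \right)} = - \frac{5 q + T \left(3 + T\right)}{3} = - \frac{5 q}{3} - \frac{T \left(3 + T\right)}{3}$)
$-254 + u{\left(r{\left(-4 \right)},s{\left(-4,3 \right)} \right)} = -254 - \left(5 + \frac{4 \left(3 + 4\right)}{3}\right) = -254 - \left(5 + \frac{4}{3} \cdot 7\right) = -254 - \frac{43}{3} = - \frac{805}{3}$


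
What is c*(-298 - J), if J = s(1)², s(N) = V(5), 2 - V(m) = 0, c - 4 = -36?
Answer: 9664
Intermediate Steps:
c = -32 (c = 4 - 36 = -32)
V(m) = 2 (V(m) = 2 - 1*0 = 2 + 0 = 2)
s(N) = 2
J = 4 (J = 2² = 4)
c*(-298 - J) = -32*(-298 - 1*4) = -32*(-298 - 4) = -32*(-302) = 9664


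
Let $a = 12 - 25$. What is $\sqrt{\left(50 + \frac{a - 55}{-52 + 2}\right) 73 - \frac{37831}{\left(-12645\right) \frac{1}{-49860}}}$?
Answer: $\frac{2 i \sqrt{71765995562}}{1405} \approx 381.34 i$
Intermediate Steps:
$a = -13$ ($a = 12 - 25 = -13$)
$\sqrt{\left(50 + \frac{a - 55}{-52 + 2}\right) 73 - \frac{37831}{\left(-12645\right) \frac{1}{-49860}}} = \sqrt{\left(50 + \frac{-13 - 55}{-52 + 2}\right) 73 - \frac{37831}{\left(-12645\right) \frac{1}{-49860}}} = \sqrt{\left(50 - \frac{68}{-50}\right) 73 - \frac{37831}{\left(-12645\right) \left(- \frac{1}{49860}\right)}} = \sqrt{\left(50 - - \frac{34}{25}\right) 73 - \frac{37831}{\frac{281}{1108}}} = \sqrt{\left(50 + \frac{34}{25}\right) 73 - \frac{41916748}{281}} = \sqrt{\frac{1284}{25} \cdot 73 - \frac{41916748}{281}} = \sqrt{\frac{93732}{25} - \frac{41916748}{281}} = \sqrt{- \frac{1021580008}{7025}} = \frac{2 i \sqrt{71765995562}}{1405}$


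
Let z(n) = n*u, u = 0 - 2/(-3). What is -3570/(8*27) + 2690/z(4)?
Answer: 8930/9 ≈ 992.22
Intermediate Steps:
u = ⅔ (u = 0 - 2*(-1)/3 = 0 - 1*(-⅔) = 0 + ⅔ = ⅔ ≈ 0.66667)
z(n) = 2*n/3 (z(n) = n*(⅔) = 2*n/3)
-3570/(8*27) + 2690/z(4) = -3570/(8*27) + 2690/(((⅔)*4)) = -3570/216 + 2690/(8/3) = -3570*1/216 + 2690*(3/8) = -595/36 + 4035/4 = 8930/9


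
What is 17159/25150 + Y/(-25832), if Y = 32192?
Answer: -45797189/81209350 ≈ -0.56394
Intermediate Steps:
17159/25150 + Y/(-25832) = 17159/25150 + 32192/(-25832) = 17159*(1/25150) + 32192*(-1/25832) = 17159/25150 - 4024/3229 = -45797189/81209350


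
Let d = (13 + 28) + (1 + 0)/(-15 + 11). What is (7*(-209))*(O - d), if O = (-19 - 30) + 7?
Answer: 484253/4 ≈ 1.2106e+5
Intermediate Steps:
O = -42 (O = -49 + 7 = -42)
d = 163/4 (d = 41 + 1/(-4) = 41 + 1*(-¼) = 41 - ¼ = 163/4 ≈ 40.750)
(7*(-209))*(O - d) = (7*(-209))*(-42 - 1*163/4) = -1463*(-42 - 163/4) = -1463*(-331/4) = 484253/4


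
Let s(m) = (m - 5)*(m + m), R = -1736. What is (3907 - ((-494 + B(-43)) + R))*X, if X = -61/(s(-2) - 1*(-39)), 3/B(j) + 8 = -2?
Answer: -3743753/670 ≈ -5587.7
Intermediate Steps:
s(m) = 2*m*(-5 + m) (s(m) = (-5 + m)*(2*m) = 2*m*(-5 + m))
B(j) = -3/10 (B(j) = 3/(-8 - 2) = 3/(-10) = 3*(-⅒) = -3/10)
X = -61/67 (X = -61/(2*(-2)*(-5 - 2) - 1*(-39)) = -61/(2*(-2)*(-7) + 39) = -61/(28 + 39) = -61/67 ≈ -0.91045)
(3907 - ((-494 + B(-43)) + R))*X = (3907 - ((-494 - 3/10) - 1736))*(-61/67) = (3907 - (-4943/10 - 1736))*(-61/67) = (3907 - 1*(-22303/10))*(-61/67) = (3907 + 22303/10)*(-61/67) = (61373/10)*(-61/67) = -3743753/670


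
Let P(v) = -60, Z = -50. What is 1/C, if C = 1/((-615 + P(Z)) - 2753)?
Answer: -3428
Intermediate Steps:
C = -1/3428 (C = 1/((-615 - 60) - 2753) = 1/(-675 - 2753) = 1/(-3428) = -1/3428 ≈ -0.00029172)
1/C = 1/(-1/3428) = -3428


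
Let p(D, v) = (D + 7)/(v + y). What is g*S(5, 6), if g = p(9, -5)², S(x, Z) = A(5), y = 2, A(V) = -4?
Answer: -1024/9 ≈ -113.78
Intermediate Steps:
p(D, v) = (7 + D)/(2 + v) (p(D, v) = (D + 7)/(v + 2) = (7 + D)/(2 + v))
S(x, Z) = -4
g = 256/9 (g = ((7 + 9)/(2 - 5))² = (16/(-3))² = (-⅓*16)² = (-16/3)² = 256/9 ≈ 28.444)
g*S(5, 6) = (256/9)*(-4) = -1024/9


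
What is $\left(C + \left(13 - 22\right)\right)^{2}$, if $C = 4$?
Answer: $25$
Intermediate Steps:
$\left(C + \left(13 - 22\right)\right)^{2} = \left(4 + \left(13 - 22\right)\right)^{2} = \left(4 - 9\right)^{2} = \left(-5\right)^{2} = 25$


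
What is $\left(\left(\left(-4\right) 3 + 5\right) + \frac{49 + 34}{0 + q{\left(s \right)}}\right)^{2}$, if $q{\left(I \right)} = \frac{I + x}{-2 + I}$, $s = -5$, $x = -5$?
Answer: $\frac{261121}{100} \approx 2611.2$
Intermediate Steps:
$q{\left(I \right)} = \frac{-5 + I}{-2 + I}$ ($q{\left(I \right)} = \frac{I - 5}{-2 + I} = \frac{-5 + I}{-2 + I}$)
$\left(\left(\left(-4\right) 3 + 5\right) + \frac{49 + 34}{0 + q{\left(s \right)}}\right)^{2} = \left(\left(\left(-4\right) 3 + 5\right) + \frac{49 + 34}{0 + \frac{-5 - 5}{-2 - 5}}\right)^{2} = \left(\left(-12 + 5\right) + \frac{83}{0 + \frac{1}{-7} \left(-10\right)}\right)^{2} = \left(-7 + \frac{83}{0 - - \frac{10}{7}}\right)^{2} = \left(-7 + \frac{83}{0 + \frac{10}{7}}\right)^{2} = \left(-7 + \frac{83}{\frac{10}{7}}\right)^{2} = \left(-7 + 83 \cdot \frac{7}{10}\right)^{2} = \left(-7 + \frac{581}{10}\right)^{2} = \left(\frac{511}{10}\right)^{2} = \frac{261121}{100}$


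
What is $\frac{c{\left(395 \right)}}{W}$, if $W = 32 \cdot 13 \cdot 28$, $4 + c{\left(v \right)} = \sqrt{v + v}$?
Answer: $- \frac{1}{2912} + \frac{\sqrt{790}}{11648} \approx 0.0020696$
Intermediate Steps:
$c{\left(v \right)} = -4 + \sqrt{2} \sqrt{v}$ ($c{\left(v \right)} = -4 + \sqrt{v + v} = -4 + \sqrt{2 v} = -4 + \sqrt{2} \sqrt{v}$)
$W = 11648$ ($W = 416 \cdot 28 = 11648$)
$\frac{c{\left(395 \right)}}{W} = \frac{-4 + \sqrt{2} \sqrt{395}}{11648} = \left(-4 + \sqrt{790}\right) \frac{1}{11648} = - \frac{1}{2912} + \frac{\sqrt{790}}{11648}$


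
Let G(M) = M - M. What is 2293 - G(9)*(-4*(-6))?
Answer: 2293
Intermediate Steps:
G(M) = 0
2293 - G(9)*(-4*(-6)) = 2293 - 0*(-4*(-6)) = 2293 - 0*24 = 2293 - 1*0 = 2293 + 0 = 2293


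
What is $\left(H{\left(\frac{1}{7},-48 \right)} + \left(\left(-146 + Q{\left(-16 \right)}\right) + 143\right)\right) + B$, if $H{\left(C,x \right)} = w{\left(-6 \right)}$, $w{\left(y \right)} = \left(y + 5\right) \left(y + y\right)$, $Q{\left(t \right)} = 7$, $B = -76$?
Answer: $-60$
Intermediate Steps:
$w{\left(y \right)} = 2 y \left(5 + y\right)$ ($w{\left(y \right)} = \left(5 + y\right) 2 y = 2 y \left(5 + y\right)$)
$H{\left(C,x \right)} = 12$ ($H{\left(C,x \right)} = 2 \left(-6\right) \left(5 - 6\right) = 2 \left(-6\right) \left(-1\right) = 12$)
$\left(H{\left(\frac{1}{7},-48 \right)} + \left(\left(-146 + Q{\left(-16 \right)}\right) + 143\right)\right) + B = \left(12 + \left(\left(-146 + 7\right) + 143\right)\right) - 76 = \left(12 + \left(-139 + 143\right)\right) - 76 = \left(12 + 4\right) - 76 = 16 - 76 = -60$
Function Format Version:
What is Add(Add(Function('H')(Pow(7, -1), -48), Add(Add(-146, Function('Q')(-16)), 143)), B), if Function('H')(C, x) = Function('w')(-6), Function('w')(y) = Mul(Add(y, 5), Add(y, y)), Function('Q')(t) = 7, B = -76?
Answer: -60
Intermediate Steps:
Function('w')(y) = Mul(2, y, Add(5, y)) (Function('w')(y) = Mul(Add(5, y), Mul(2, y)) = Mul(2, y, Add(5, y)))
Function('H')(C, x) = 12 (Function('H')(C, x) = Mul(2, -6, Add(5, -6)) = Mul(2, -6, -1) = 12)
Add(Add(Function('H')(Pow(7, -1), -48), Add(Add(-146, Function('Q')(-16)), 143)), B) = Add(Add(12, Add(Add(-146, 7), 143)), -76) = Add(Add(12, Add(-139, 143)), -76) = Add(Add(12, 4), -76) = Add(16, -76) = -60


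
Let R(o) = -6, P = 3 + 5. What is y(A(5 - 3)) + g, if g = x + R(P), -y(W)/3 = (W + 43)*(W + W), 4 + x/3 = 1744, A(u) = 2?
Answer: 4674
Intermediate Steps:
P = 8
x = 5220 (x = -12 + 3*1744 = -12 + 5232 = 5220)
y(W) = -6*W*(43 + W) (y(W) = -3*(W + 43)*(W + W) = -3*(43 + W)*2*W = -6*W*(43 + W))
g = 5214 (g = 5220 - 6 = 5214)
y(A(5 - 3)) + g = -6*2*(43 + 2) + 5214 = -6*2*45 + 5214 = -540 + 5214 = 4674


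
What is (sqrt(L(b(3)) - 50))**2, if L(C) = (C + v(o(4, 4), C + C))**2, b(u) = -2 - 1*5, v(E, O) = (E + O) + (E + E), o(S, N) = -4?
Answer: 1039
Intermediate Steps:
v(E, O) = O + 3*E (v(E, O) = (E + O) + 2*E = O + 3*E)
b(u) = -7 (b(u) = -2 - 5 = -7)
L(C) = (-12 + 3*C)**2 (L(C) = (C + ((C + C) + 3*(-4)))**2 = (C + (2*C - 12))**2 = (C + (-12 + 2*C))**2 = (-12 + 3*C)**2)
(sqrt(L(b(3)) - 50))**2 = (sqrt(9*(-4 - 7)**2 - 50))**2 = (sqrt(9*(-11)**2 - 50))**2 = (sqrt(9*121 - 50))**2 = (sqrt(1089 - 50))**2 = (sqrt(1039))**2 = 1039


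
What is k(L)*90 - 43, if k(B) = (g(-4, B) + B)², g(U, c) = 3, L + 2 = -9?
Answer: 5717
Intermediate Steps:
L = -11 (L = -2 - 9 = -11)
k(B) = (3 + B)²
k(L)*90 - 43 = (3 - 11)²*90 - 43 = (-8)²*90 - 43 = 64*90 - 43 = 5760 - 43 = 5717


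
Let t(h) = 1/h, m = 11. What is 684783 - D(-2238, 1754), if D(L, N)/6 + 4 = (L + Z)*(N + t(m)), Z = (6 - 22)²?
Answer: 236989017/11 ≈ 2.1544e+7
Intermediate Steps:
Z = 256 (Z = (-16)² = 256)
D(L, N) = -24 + 6*(256 + L)*(1/11 + N) (D(L, N) = -24 + 6*((L + 256)*(N + 1/11)) = -24 + 6*((256 + L)*(N + 1/11)) = -24 + 6*((256 + L)*(1/11 + N)) = -24 + 6*(256 + L)*(1/11 + N))
684783 - D(-2238, 1754) = 684783 - (1272/11 + 1536*1754 + (6/11)*(-2238) + 6*(-2238)*1754) = 684783 - (1272/11 + 2694144 - 13428/11 - 23552712) = 684783 - 1*(-229456404/11) = 684783 + 229456404/11 = 236989017/11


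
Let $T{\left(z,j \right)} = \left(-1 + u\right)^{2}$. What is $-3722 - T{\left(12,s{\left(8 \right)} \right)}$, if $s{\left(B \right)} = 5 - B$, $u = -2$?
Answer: $-3731$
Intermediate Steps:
$T{\left(z,j \right)} = 9$ ($T{\left(z,j \right)} = \left(-1 - 2\right)^{2} = \left(-3\right)^{2} = 9$)
$-3722 - T{\left(12,s{\left(8 \right)} \right)} = -3722 - 9 = -3731$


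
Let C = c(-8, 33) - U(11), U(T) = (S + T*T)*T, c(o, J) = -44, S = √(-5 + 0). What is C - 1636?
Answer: -3011 - 11*I*√5 ≈ -3011.0 - 24.597*I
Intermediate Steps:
S = I*√5 (S = √(-5) = I*√5 ≈ 2.2361*I)
U(T) = T*(T² + I*√5) (U(T) = (I*√5 + T*T)*T = (I*√5 + T²)*T = (T² + I*√5)*T = T*(T² + I*√5))
C = -1375 - 11*I*√5 (C = -44 - 11*(11² + I*√5) = -44 - 11*(121 + I*√5) = -44 - (1331 + 11*I*√5) = -44 + (-1331 - 11*I*√5) = -1375 - 11*I*√5 ≈ -1375.0 - 24.597*I)
C - 1636 = (-1375 - 11*I*√5) - 1636 = -3011 - 11*I*√5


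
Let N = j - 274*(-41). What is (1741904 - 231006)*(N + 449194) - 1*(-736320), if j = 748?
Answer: 696790632368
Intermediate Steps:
N = 11982 (N = 748 - 274*(-41) = 748 + 11234 = 11982)
(1741904 - 231006)*(N + 449194) - 1*(-736320) = (1741904 - 231006)*(11982 + 449194) - 1*(-736320) = 1510898*461176 + 736320 = 696789896048 + 736320 = 696790632368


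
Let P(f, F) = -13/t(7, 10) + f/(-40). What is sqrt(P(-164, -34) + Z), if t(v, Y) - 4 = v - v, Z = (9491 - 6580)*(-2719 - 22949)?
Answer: I*sqrt(7471954715)/10 ≈ 8644.0*I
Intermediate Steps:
Z = -74719548 (Z = 2911*(-25668) = -74719548)
t(v, Y) = 4 (t(v, Y) = 4 + (v - v) = 4 + 0 = 4)
P(f, F) = -13/4 - f/40 (P(f, F) = -13/4 + f/(-40) = -13*1/4 + f*(-1/40) = -13/4 - f/40)
sqrt(P(-164, -34) + Z) = sqrt((-13/4 - 1/40*(-164)) - 74719548) = sqrt((-13/4 + 41/10) - 74719548) = sqrt(17/20 - 74719548) = sqrt(-1494390943/20) = I*sqrt(7471954715)/10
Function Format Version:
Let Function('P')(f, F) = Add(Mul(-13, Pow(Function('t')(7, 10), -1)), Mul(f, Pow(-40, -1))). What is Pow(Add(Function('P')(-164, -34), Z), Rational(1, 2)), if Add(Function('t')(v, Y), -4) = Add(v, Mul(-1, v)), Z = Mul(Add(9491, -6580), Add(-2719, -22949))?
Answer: Mul(Rational(1, 10), I, Pow(7471954715, Rational(1, 2))) ≈ Mul(8644.0, I)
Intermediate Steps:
Z = -74719548 (Z = Mul(2911, -25668) = -74719548)
Function('t')(v, Y) = 4 (Function('t')(v, Y) = Add(4, Add(v, Mul(-1, v))) = Add(4, 0) = 4)
Function('P')(f, F) = Add(Rational(-13, 4), Mul(Rational(-1, 40), f)) (Function('P')(f, F) = Add(Mul(-13, Pow(4, -1)), Mul(f, Pow(-40, -1))) = Add(Mul(-13, Rational(1, 4)), Mul(f, Rational(-1, 40))) = Add(Rational(-13, 4), Mul(Rational(-1, 40), f)))
Pow(Add(Function('P')(-164, -34), Z), Rational(1, 2)) = Pow(Add(Add(Rational(-13, 4), Mul(Rational(-1, 40), -164)), -74719548), Rational(1, 2)) = Pow(Add(Add(Rational(-13, 4), Rational(41, 10)), -74719548), Rational(1, 2)) = Pow(Add(Rational(17, 20), -74719548), Rational(1, 2)) = Pow(Rational(-1494390943, 20), Rational(1, 2)) = Mul(Rational(1, 10), I, Pow(7471954715, Rational(1, 2)))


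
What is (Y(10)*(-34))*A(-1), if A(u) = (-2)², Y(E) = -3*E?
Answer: 4080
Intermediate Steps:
A(u) = 4
(Y(10)*(-34))*A(-1) = (-3*10*(-34))*4 = -30*(-34)*4 = 1020*4 = 4080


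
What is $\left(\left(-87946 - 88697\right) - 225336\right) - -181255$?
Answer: $-220724$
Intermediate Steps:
$\left(\left(-87946 - 88697\right) - 225336\right) - -181255 = \left(-176643 - 225336\right) + 181255 = -401979 + 181255 = -220724$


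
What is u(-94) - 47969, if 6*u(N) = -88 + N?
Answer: -143998/3 ≈ -47999.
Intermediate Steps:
u(N) = -44/3 + N/6 (u(N) = (-88 + N)/6 = -44/3 + N/6)
u(-94) - 47969 = (-44/3 + (⅙)*(-94)) - 47969 = (-44/3 - 47/3) - 47969 = -91/3 - 47969 = -143998/3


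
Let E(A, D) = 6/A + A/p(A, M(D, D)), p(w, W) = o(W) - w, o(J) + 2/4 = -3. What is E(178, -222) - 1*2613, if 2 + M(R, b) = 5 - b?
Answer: -84448786/32307 ≈ -2613.9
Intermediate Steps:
o(J) = -7/2 (o(J) = -1/2 - 3 = -7/2)
M(R, b) = 3 - b (M(R, b) = -2 + (5 - b) = 3 - b)
p(w, W) = -7/2 - w
E(A, D) = 6/A + A/(-7/2 - A)
E(178, -222) - 1*2613 = (6/178 - 1*178/(7/2 + 178)) - 1*2613 = (6*(1/178) - 1*178/363/2) - 2613 = (3/89 - 1*178*2/363) - 2613 = (3/89 - 356/363) - 2613 = -30595/32307 - 2613 = -84448786/32307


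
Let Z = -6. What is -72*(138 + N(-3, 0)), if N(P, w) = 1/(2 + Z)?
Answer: -9918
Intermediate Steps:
N(P, w) = -¼ (N(P, w) = 1/(2 - 6) = 1/(-4) = -¼)
-72*(138 + N(-3, 0)) = -72*(138 - ¼) = -72*551/4 = -9918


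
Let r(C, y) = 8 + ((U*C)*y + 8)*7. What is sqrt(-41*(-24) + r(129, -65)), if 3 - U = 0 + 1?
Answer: I*sqrt(116342) ≈ 341.09*I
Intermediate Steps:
U = 2 (U = 3 - (0 + 1) = 3 - 1*1 = 3 - 1 = 2)
r(C, y) = 64 + 14*C*y (r(C, y) = 8 + ((2*C)*y + 8)*7 = 8 + (2*C*y + 8)*7 = 8 + (8 + 2*C*y)*7 = 8 + (56 + 14*C*y) = 64 + 14*C*y)
sqrt(-41*(-24) + r(129, -65)) = sqrt(-41*(-24) + (64 + 14*129*(-65))) = sqrt(984 + (64 - 117390)) = sqrt(984 - 117326) = sqrt(-116342) = I*sqrt(116342)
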